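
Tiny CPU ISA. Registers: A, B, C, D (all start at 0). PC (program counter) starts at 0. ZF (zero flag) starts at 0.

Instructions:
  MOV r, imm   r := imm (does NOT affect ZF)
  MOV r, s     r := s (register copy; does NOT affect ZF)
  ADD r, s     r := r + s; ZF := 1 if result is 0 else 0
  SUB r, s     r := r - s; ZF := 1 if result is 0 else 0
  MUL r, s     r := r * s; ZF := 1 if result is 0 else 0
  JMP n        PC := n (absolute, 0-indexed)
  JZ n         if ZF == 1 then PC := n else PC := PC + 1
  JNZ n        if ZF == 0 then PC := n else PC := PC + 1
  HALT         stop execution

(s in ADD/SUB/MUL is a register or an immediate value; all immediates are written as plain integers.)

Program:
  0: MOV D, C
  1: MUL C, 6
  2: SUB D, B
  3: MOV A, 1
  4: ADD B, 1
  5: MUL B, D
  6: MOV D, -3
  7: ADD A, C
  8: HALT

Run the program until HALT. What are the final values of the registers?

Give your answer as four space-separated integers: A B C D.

Answer: 1 0 0 -3

Derivation:
Step 1: PC=0 exec 'MOV D, C'. After: A=0 B=0 C=0 D=0 ZF=0 PC=1
Step 2: PC=1 exec 'MUL C, 6'. After: A=0 B=0 C=0 D=0 ZF=1 PC=2
Step 3: PC=2 exec 'SUB D, B'. After: A=0 B=0 C=0 D=0 ZF=1 PC=3
Step 4: PC=3 exec 'MOV A, 1'. After: A=1 B=0 C=0 D=0 ZF=1 PC=4
Step 5: PC=4 exec 'ADD B, 1'. After: A=1 B=1 C=0 D=0 ZF=0 PC=5
Step 6: PC=5 exec 'MUL B, D'. After: A=1 B=0 C=0 D=0 ZF=1 PC=6
Step 7: PC=6 exec 'MOV D, -3'. After: A=1 B=0 C=0 D=-3 ZF=1 PC=7
Step 8: PC=7 exec 'ADD A, C'. After: A=1 B=0 C=0 D=-3 ZF=0 PC=8
Step 9: PC=8 exec 'HALT'. After: A=1 B=0 C=0 D=-3 ZF=0 PC=8 HALTED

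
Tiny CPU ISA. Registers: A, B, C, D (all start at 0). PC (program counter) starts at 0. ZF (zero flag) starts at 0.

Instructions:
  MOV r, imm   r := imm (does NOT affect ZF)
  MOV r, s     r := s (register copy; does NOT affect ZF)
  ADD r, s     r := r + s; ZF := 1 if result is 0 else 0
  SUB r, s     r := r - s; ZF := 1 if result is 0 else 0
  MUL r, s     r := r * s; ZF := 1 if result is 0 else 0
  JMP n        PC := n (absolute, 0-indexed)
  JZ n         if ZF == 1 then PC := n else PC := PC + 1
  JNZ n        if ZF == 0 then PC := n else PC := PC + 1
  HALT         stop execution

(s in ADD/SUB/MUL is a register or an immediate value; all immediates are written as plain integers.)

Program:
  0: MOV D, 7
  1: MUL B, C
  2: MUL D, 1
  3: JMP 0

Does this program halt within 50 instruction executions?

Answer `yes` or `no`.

Step 1: PC=0 exec 'MOV D, 7'. After: A=0 B=0 C=0 D=7 ZF=0 PC=1
Step 2: PC=1 exec 'MUL B, C'. After: A=0 B=0 C=0 D=7 ZF=1 PC=2
Step 3: PC=2 exec 'MUL D, 1'. After: A=0 B=0 C=0 D=7 ZF=0 PC=3
Step 4: PC=3 exec 'JMP 0'. After: A=0 B=0 C=0 D=7 ZF=0 PC=0
Step 5: PC=0 exec 'MOV D, 7'. After: A=0 B=0 C=0 D=7 ZF=0 PC=1
State after step 5 equals state after step 1: the program is in a cycle of length 4 and will never halt.

Answer: no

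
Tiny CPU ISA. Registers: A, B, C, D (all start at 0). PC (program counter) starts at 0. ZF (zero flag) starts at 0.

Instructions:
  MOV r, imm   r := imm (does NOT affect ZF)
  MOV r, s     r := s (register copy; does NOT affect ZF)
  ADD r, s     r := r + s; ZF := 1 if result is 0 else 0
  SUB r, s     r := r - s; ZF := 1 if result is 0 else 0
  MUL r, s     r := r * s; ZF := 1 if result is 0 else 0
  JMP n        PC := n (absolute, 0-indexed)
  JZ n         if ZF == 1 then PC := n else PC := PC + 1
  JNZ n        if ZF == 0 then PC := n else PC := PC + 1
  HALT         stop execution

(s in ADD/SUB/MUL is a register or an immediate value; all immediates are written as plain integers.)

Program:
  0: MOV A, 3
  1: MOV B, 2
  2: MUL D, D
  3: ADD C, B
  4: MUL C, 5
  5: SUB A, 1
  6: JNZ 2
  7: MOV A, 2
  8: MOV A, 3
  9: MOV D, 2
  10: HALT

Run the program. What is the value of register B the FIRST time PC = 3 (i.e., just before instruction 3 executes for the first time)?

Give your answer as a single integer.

Step 1: PC=0 exec 'MOV A, 3'. After: A=3 B=0 C=0 D=0 ZF=0 PC=1
Step 2: PC=1 exec 'MOV B, 2'. After: A=3 B=2 C=0 D=0 ZF=0 PC=2
Step 3: PC=2 exec 'MUL D, D'. After: A=3 B=2 C=0 D=0 ZF=1 PC=3
First time PC=3: B=2

2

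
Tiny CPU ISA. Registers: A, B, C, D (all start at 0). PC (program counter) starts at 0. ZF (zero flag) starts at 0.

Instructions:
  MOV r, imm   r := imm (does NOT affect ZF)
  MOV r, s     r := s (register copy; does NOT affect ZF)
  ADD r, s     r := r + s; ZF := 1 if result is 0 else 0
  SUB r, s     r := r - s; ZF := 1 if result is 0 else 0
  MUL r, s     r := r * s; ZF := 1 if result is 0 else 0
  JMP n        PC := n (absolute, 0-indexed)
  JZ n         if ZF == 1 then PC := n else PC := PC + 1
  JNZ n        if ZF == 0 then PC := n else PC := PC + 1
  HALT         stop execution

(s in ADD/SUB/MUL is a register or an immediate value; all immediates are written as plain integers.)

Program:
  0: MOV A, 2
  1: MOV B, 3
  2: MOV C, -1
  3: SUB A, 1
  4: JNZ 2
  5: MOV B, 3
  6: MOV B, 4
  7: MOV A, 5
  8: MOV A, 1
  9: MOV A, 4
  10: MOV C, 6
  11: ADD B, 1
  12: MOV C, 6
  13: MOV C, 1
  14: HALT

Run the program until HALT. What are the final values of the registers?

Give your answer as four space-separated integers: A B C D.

Step 1: PC=0 exec 'MOV A, 2'. After: A=2 B=0 C=0 D=0 ZF=0 PC=1
Step 2: PC=1 exec 'MOV B, 3'. After: A=2 B=3 C=0 D=0 ZF=0 PC=2
Step 3: PC=2 exec 'MOV C, -1'. After: A=2 B=3 C=-1 D=0 ZF=0 PC=3
Step 4: PC=3 exec 'SUB A, 1'. After: A=1 B=3 C=-1 D=0 ZF=0 PC=4
Step 5: PC=4 exec 'JNZ 2'. After: A=1 B=3 C=-1 D=0 ZF=0 PC=2
Step 6: PC=2 exec 'MOV C, -1'. After: A=1 B=3 C=-1 D=0 ZF=0 PC=3
Step 7: PC=3 exec 'SUB A, 1'. After: A=0 B=3 C=-1 D=0 ZF=1 PC=4
Step 8: PC=4 exec 'JNZ 2'. After: A=0 B=3 C=-1 D=0 ZF=1 PC=5
Step 9: PC=5 exec 'MOV B, 3'. After: A=0 B=3 C=-1 D=0 ZF=1 PC=6
Step 10: PC=6 exec 'MOV B, 4'. After: A=0 B=4 C=-1 D=0 ZF=1 PC=7
Step 11: PC=7 exec 'MOV A, 5'. After: A=5 B=4 C=-1 D=0 ZF=1 PC=8
Step 12: PC=8 exec 'MOV A, 1'. After: A=1 B=4 C=-1 D=0 ZF=1 PC=9
Step 13: PC=9 exec 'MOV A, 4'. After: A=4 B=4 C=-1 D=0 ZF=1 PC=10
Step 14: PC=10 exec 'MOV C, 6'. After: A=4 B=4 C=6 D=0 ZF=1 PC=11
Step 15: PC=11 exec 'ADD B, 1'. After: A=4 B=5 C=6 D=0 ZF=0 PC=12
Step 16: PC=12 exec 'MOV C, 6'. After: A=4 B=5 C=6 D=0 ZF=0 PC=13
Step 17: PC=13 exec 'MOV C, 1'. After: A=4 B=5 C=1 D=0 ZF=0 PC=14
Step 18: PC=14 exec 'HALT'. After: A=4 B=5 C=1 D=0 ZF=0 PC=14 HALTED

Answer: 4 5 1 0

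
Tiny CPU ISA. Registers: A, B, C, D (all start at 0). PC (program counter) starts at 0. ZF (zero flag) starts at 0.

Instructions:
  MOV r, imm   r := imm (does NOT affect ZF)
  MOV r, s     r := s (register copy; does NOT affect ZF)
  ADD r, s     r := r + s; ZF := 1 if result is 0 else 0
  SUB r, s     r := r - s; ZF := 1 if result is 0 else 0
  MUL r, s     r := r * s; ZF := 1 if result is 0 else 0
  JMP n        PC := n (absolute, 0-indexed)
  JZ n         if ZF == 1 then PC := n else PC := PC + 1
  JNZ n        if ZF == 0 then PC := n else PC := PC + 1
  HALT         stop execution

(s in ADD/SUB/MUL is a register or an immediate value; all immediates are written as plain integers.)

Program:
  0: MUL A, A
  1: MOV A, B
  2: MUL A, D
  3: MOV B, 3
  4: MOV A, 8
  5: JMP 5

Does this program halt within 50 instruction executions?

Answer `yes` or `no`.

Step 1: PC=0 exec 'MUL A, A'. After: A=0 B=0 C=0 D=0 ZF=1 PC=1
Step 2: PC=1 exec 'MOV A, B'. After: A=0 B=0 C=0 D=0 ZF=1 PC=2
Step 3: PC=2 exec 'MUL A, D'. After: A=0 B=0 C=0 D=0 ZF=1 PC=3
Step 4: PC=3 exec 'MOV B, 3'. After: A=0 B=3 C=0 D=0 ZF=1 PC=4
Step 5: PC=4 exec 'MOV A, 8'. After: A=8 B=3 C=0 D=0 ZF=1 PC=5
Step 6: PC=5 exec 'JMP 5'. After: A=8 B=3 C=0 D=0 ZF=1 PC=5
State after step 6 equals state after step 5: the program is in a cycle of length 1 and will never halt.

Answer: no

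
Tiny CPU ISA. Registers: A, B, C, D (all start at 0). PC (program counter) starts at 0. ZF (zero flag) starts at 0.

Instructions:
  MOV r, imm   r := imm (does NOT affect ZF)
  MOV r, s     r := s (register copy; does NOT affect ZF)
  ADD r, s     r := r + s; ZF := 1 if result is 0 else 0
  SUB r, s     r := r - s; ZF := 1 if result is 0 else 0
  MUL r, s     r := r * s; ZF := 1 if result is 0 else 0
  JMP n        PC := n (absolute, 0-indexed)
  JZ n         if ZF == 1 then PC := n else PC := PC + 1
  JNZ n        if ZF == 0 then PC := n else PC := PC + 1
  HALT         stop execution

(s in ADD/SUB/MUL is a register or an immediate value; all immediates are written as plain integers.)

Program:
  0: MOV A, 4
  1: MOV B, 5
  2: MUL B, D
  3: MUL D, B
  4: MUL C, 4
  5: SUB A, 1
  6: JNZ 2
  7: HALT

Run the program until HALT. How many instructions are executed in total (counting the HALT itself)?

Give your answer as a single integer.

Step 1: PC=0 exec 'MOV A, 4'. After: A=4 B=0 C=0 D=0 ZF=0 PC=1
Step 2: PC=1 exec 'MOV B, 5'. After: A=4 B=5 C=0 D=0 ZF=0 PC=2
Step 3: PC=2 exec 'MUL B, D'. After: A=4 B=0 C=0 D=0 ZF=1 PC=3
Step 4: PC=3 exec 'MUL D, B'. After: A=4 B=0 C=0 D=0 ZF=1 PC=4
Step 5: PC=4 exec 'MUL C, 4'. After: A=4 B=0 C=0 D=0 ZF=1 PC=5
Step 6: PC=5 exec 'SUB A, 1'. After: A=3 B=0 C=0 D=0 ZF=0 PC=6
Step 7: PC=6 exec 'JNZ 2'. After: A=3 B=0 C=0 D=0 ZF=0 PC=2
Step 8: PC=2 exec 'MUL B, D'. After: A=3 B=0 C=0 D=0 ZF=1 PC=3
Step 9: PC=3 exec 'MUL D, B'. After: A=3 B=0 C=0 D=0 ZF=1 PC=4
Step 10: PC=4 exec 'MUL C, 4'. After: A=3 B=0 C=0 D=0 ZF=1 PC=5
Step 11: PC=5 exec 'SUB A, 1'. After: A=2 B=0 C=0 D=0 ZF=0 PC=6
Step 12: PC=6 exec 'JNZ 2'. After: A=2 B=0 C=0 D=0 ZF=0 PC=2
Step 13: PC=2 exec 'MUL B, D'. After: A=2 B=0 C=0 D=0 ZF=1 PC=3
Step 14: PC=3 exec 'MUL D, B'. After: A=2 B=0 C=0 D=0 ZF=1 PC=4
Step 15: PC=4 exec 'MUL C, 4'. After: A=2 B=0 C=0 D=0 ZF=1 PC=5
Step 16: PC=5 exec 'SUB A, 1'. After: A=1 B=0 C=0 D=0 ZF=0 PC=6
Step 17: PC=6 exec 'JNZ 2'. After: A=1 B=0 C=0 D=0 ZF=0 PC=2
Step 18: PC=2 exec 'MUL B, D'. After: A=1 B=0 C=0 D=0 ZF=1 PC=3
Step 19: PC=3 exec 'MUL D, B'. After: A=1 B=0 C=0 D=0 ZF=1 PC=4
Step 20: PC=4 exec 'MUL C, 4'. After: A=1 B=0 C=0 D=0 ZF=1 PC=5
Step 21: PC=5 exec 'SUB A, 1'. After: A=0 B=0 C=0 D=0 ZF=1 PC=6
Step 22: PC=6 exec 'JNZ 2'. After: A=0 B=0 C=0 D=0 ZF=1 PC=7
Step 23: PC=7 exec 'HALT'. After: A=0 B=0 C=0 D=0 ZF=1 PC=7 HALTED
Total instructions executed: 23

Answer: 23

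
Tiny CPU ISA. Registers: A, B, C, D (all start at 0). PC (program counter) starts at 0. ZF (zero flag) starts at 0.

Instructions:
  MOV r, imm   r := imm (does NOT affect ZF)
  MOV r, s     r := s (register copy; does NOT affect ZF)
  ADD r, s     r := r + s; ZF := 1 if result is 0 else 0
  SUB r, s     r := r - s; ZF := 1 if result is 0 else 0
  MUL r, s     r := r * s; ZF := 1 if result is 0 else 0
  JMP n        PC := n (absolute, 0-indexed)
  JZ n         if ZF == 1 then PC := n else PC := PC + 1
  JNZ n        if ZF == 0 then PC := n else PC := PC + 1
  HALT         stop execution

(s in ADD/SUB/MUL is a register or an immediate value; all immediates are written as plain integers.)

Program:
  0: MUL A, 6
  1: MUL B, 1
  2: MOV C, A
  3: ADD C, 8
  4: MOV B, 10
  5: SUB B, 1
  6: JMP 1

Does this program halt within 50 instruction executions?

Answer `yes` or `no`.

Answer: no

Derivation:
Step 1: PC=0 exec 'MUL A, 6'. After: A=0 B=0 C=0 D=0 ZF=1 PC=1
Step 2: PC=1 exec 'MUL B, 1'. After: A=0 B=0 C=0 D=0 ZF=1 PC=2
Step 3: PC=2 exec 'MOV C, A'. After: A=0 B=0 C=0 D=0 ZF=1 PC=3
Step 4: PC=3 exec 'ADD C, 8'. After: A=0 B=0 C=8 D=0 ZF=0 PC=4
Step 5: PC=4 exec 'MOV B, 10'. After: A=0 B=10 C=8 D=0 ZF=0 PC=5
Step 6: PC=5 exec 'SUB B, 1'. After: A=0 B=9 C=8 D=0 ZF=0 PC=6
Step 7: PC=6 exec 'JMP 1'. After: A=0 B=9 C=8 D=0 ZF=0 PC=1
Step 8: PC=1 exec 'MUL B, 1'. After: A=0 B=9 C=8 D=0 ZF=0 PC=2
Step 9: PC=2 exec 'MOV C, A'. After: A=0 B=9 C=0 D=0 ZF=0 PC=3
Step 10: PC=3 exec 'ADD C, 8'. After: A=0 B=9 C=8 D=0 ZF=0 PC=4
Step 11: PC=4 exec 'MOV B, 10'. After: A=0 B=10 C=8 D=0 ZF=0 PC=5
State after step 11 equals state after step 5: the program is in a cycle of length 6 and will never halt.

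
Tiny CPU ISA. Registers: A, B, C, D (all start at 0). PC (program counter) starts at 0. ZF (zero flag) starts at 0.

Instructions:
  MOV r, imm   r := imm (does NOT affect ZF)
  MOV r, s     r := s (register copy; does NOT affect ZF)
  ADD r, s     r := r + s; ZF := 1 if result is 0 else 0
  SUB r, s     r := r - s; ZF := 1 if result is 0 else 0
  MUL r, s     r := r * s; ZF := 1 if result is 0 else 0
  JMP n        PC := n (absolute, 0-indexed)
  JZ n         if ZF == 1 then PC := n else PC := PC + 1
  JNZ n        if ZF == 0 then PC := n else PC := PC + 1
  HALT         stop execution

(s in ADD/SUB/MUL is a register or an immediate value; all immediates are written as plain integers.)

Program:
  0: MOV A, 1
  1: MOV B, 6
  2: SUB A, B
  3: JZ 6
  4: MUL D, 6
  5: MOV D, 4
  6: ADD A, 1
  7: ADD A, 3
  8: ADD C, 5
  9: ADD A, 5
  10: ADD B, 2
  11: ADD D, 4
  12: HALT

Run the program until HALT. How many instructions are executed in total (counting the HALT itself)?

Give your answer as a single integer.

Answer: 13

Derivation:
Step 1: PC=0 exec 'MOV A, 1'. After: A=1 B=0 C=0 D=0 ZF=0 PC=1
Step 2: PC=1 exec 'MOV B, 6'. After: A=1 B=6 C=0 D=0 ZF=0 PC=2
Step 3: PC=2 exec 'SUB A, B'. After: A=-5 B=6 C=0 D=0 ZF=0 PC=3
Step 4: PC=3 exec 'JZ 6'. After: A=-5 B=6 C=0 D=0 ZF=0 PC=4
Step 5: PC=4 exec 'MUL D, 6'. After: A=-5 B=6 C=0 D=0 ZF=1 PC=5
Step 6: PC=5 exec 'MOV D, 4'. After: A=-5 B=6 C=0 D=4 ZF=1 PC=6
Step 7: PC=6 exec 'ADD A, 1'. After: A=-4 B=6 C=0 D=4 ZF=0 PC=7
Step 8: PC=7 exec 'ADD A, 3'. After: A=-1 B=6 C=0 D=4 ZF=0 PC=8
Step 9: PC=8 exec 'ADD C, 5'. After: A=-1 B=6 C=5 D=4 ZF=0 PC=9
Step 10: PC=9 exec 'ADD A, 5'. After: A=4 B=6 C=5 D=4 ZF=0 PC=10
Step 11: PC=10 exec 'ADD B, 2'. After: A=4 B=8 C=5 D=4 ZF=0 PC=11
Step 12: PC=11 exec 'ADD D, 4'. After: A=4 B=8 C=5 D=8 ZF=0 PC=12
Step 13: PC=12 exec 'HALT'. After: A=4 B=8 C=5 D=8 ZF=0 PC=12 HALTED
Total instructions executed: 13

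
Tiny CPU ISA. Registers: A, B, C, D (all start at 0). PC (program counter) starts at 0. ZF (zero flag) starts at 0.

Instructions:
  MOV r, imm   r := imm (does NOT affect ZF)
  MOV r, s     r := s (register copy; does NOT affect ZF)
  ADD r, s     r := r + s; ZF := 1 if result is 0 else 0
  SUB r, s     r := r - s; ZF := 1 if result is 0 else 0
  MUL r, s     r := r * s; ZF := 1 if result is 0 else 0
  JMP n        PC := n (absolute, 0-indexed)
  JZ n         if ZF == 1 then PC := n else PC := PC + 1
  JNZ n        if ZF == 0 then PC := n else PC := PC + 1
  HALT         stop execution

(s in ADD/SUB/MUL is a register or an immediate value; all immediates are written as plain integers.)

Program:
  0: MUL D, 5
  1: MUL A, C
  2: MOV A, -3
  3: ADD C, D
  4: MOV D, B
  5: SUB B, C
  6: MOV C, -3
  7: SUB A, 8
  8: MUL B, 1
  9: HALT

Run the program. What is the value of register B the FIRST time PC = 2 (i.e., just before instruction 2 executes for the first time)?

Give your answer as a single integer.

Step 1: PC=0 exec 'MUL D, 5'. After: A=0 B=0 C=0 D=0 ZF=1 PC=1
Step 2: PC=1 exec 'MUL A, C'. After: A=0 B=0 C=0 D=0 ZF=1 PC=2
First time PC=2: B=0

0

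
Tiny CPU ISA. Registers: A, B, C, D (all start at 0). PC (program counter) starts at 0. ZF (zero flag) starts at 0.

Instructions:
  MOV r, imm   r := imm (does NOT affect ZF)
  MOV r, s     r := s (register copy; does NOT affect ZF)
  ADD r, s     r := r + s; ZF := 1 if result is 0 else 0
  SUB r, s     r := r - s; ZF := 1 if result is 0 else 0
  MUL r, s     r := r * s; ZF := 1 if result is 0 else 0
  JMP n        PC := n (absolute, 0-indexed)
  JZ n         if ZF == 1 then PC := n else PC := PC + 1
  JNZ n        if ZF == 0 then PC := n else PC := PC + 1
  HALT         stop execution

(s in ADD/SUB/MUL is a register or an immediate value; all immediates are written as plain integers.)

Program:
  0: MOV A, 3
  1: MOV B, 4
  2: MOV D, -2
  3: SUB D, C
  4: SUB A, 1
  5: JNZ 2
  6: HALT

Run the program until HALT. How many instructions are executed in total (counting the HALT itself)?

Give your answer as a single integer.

Answer: 15

Derivation:
Step 1: PC=0 exec 'MOV A, 3'. After: A=3 B=0 C=0 D=0 ZF=0 PC=1
Step 2: PC=1 exec 'MOV B, 4'. After: A=3 B=4 C=0 D=0 ZF=0 PC=2
Step 3: PC=2 exec 'MOV D, -2'. After: A=3 B=4 C=0 D=-2 ZF=0 PC=3
Step 4: PC=3 exec 'SUB D, C'. After: A=3 B=4 C=0 D=-2 ZF=0 PC=4
Step 5: PC=4 exec 'SUB A, 1'. After: A=2 B=4 C=0 D=-2 ZF=0 PC=5
Step 6: PC=5 exec 'JNZ 2'. After: A=2 B=4 C=0 D=-2 ZF=0 PC=2
Step 7: PC=2 exec 'MOV D, -2'. After: A=2 B=4 C=0 D=-2 ZF=0 PC=3
Step 8: PC=3 exec 'SUB D, C'. After: A=2 B=4 C=0 D=-2 ZF=0 PC=4
Step 9: PC=4 exec 'SUB A, 1'. After: A=1 B=4 C=0 D=-2 ZF=0 PC=5
Step 10: PC=5 exec 'JNZ 2'. After: A=1 B=4 C=0 D=-2 ZF=0 PC=2
Step 11: PC=2 exec 'MOV D, -2'. After: A=1 B=4 C=0 D=-2 ZF=0 PC=3
Step 12: PC=3 exec 'SUB D, C'. After: A=1 B=4 C=0 D=-2 ZF=0 PC=4
Step 13: PC=4 exec 'SUB A, 1'. After: A=0 B=4 C=0 D=-2 ZF=1 PC=5
Step 14: PC=5 exec 'JNZ 2'. After: A=0 B=4 C=0 D=-2 ZF=1 PC=6
Step 15: PC=6 exec 'HALT'. After: A=0 B=4 C=0 D=-2 ZF=1 PC=6 HALTED
Total instructions executed: 15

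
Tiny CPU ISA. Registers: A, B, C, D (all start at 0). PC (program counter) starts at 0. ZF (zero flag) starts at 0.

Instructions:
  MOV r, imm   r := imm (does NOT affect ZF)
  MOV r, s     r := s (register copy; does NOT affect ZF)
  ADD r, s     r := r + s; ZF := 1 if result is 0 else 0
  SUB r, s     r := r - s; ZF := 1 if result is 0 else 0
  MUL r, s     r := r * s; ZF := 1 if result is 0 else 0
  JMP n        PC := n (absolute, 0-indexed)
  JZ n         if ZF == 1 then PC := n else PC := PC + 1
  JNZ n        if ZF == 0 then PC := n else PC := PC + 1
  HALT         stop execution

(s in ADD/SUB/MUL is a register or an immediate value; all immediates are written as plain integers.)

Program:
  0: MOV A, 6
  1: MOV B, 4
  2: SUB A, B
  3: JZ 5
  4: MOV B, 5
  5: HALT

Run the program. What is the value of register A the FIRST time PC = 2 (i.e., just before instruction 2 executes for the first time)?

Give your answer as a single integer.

Step 1: PC=0 exec 'MOV A, 6'. After: A=6 B=0 C=0 D=0 ZF=0 PC=1
Step 2: PC=1 exec 'MOV B, 4'. After: A=6 B=4 C=0 D=0 ZF=0 PC=2
First time PC=2: A=6

6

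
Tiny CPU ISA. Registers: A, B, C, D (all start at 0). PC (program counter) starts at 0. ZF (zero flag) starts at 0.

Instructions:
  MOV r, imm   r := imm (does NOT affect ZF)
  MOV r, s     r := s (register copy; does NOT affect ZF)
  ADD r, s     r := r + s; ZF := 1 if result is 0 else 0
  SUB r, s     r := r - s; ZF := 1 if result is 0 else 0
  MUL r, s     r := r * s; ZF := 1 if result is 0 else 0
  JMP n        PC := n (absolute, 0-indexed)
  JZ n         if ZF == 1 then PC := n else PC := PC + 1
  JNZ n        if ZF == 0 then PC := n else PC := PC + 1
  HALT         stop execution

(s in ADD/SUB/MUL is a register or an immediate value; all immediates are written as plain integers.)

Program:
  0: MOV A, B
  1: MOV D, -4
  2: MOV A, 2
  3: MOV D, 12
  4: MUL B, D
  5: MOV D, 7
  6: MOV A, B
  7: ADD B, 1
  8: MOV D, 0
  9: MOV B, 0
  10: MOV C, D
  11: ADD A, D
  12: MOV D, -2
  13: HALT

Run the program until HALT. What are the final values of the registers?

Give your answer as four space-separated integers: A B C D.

Answer: 0 0 0 -2

Derivation:
Step 1: PC=0 exec 'MOV A, B'. After: A=0 B=0 C=0 D=0 ZF=0 PC=1
Step 2: PC=1 exec 'MOV D, -4'. After: A=0 B=0 C=0 D=-4 ZF=0 PC=2
Step 3: PC=2 exec 'MOV A, 2'. After: A=2 B=0 C=0 D=-4 ZF=0 PC=3
Step 4: PC=3 exec 'MOV D, 12'. After: A=2 B=0 C=0 D=12 ZF=0 PC=4
Step 5: PC=4 exec 'MUL B, D'. After: A=2 B=0 C=0 D=12 ZF=1 PC=5
Step 6: PC=5 exec 'MOV D, 7'. After: A=2 B=0 C=0 D=7 ZF=1 PC=6
Step 7: PC=6 exec 'MOV A, B'. After: A=0 B=0 C=0 D=7 ZF=1 PC=7
Step 8: PC=7 exec 'ADD B, 1'. After: A=0 B=1 C=0 D=7 ZF=0 PC=8
Step 9: PC=8 exec 'MOV D, 0'. After: A=0 B=1 C=0 D=0 ZF=0 PC=9
Step 10: PC=9 exec 'MOV B, 0'. After: A=0 B=0 C=0 D=0 ZF=0 PC=10
Step 11: PC=10 exec 'MOV C, D'. After: A=0 B=0 C=0 D=0 ZF=0 PC=11
Step 12: PC=11 exec 'ADD A, D'. After: A=0 B=0 C=0 D=0 ZF=1 PC=12
Step 13: PC=12 exec 'MOV D, -2'. After: A=0 B=0 C=0 D=-2 ZF=1 PC=13
Step 14: PC=13 exec 'HALT'. After: A=0 B=0 C=0 D=-2 ZF=1 PC=13 HALTED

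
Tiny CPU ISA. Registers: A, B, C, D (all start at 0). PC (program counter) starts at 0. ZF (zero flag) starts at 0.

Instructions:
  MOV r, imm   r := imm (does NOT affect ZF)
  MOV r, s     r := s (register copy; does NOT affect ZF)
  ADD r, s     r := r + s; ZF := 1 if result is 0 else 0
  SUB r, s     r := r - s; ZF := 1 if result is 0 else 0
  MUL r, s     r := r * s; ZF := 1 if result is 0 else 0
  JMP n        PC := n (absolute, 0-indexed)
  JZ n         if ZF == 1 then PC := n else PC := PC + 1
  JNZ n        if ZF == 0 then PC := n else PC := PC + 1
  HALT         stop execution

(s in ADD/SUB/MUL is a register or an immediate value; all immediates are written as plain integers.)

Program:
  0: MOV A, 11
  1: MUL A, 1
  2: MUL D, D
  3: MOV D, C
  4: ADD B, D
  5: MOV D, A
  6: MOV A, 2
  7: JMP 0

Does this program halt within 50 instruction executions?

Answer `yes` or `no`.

Answer: no

Derivation:
Step 1: PC=0 exec 'MOV A, 11'. After: A=11 B=0 C=0 D=0 ZF=0 PC=1
Step 2: PC=1 exec 'MUL A, 1'. After: A=11 B=0 C=0 D=0 ZF=0 PC=2
Step 3: PC=2 exec 'MUL D, D'. After: A=11 B=0 C=0 D=0 ZF=1 PC=3
Step 4: PC=3 exec 'MOV D, C'. After: A=11 B=0 C=0 D=0 ZF=1 PC=4
Step 5: PC=4 exec 'ADD B, D'. After: A=11 B=0 C=0 D=0 ZF=1 PC=5
Step 6: PC=5 exec 'MOV D, A'. After: A=11 B=0 C=0 D=11 ZF=1 PC=6
Step 7: PC=6 exec 'MOV A, 2'. After: A=2 B=0 C=0 D=11 ZF=1 PC=7
Step 8: PC=7 exec 'JMP 0'. After: A=2 B=0 C=0 D=11 ZF=1 PC=0
Step 9: PC=0 exec 'MOV A, 11'. After: A=11 B=0 C=0 D=11 ZF=1 PC=1
Step 10: PC=1 exec 'MUL A, 1'. After: A=11 B=0 C=0 D=11 ZF=0 PC=2
Step 11: PC=2 exec 'MUL D, D'. After: A=11 B=0 C=0 D=121 ZF=0 PC=3
Step 12: PC=3 exec 'MOV D, C'. After: A=11 B=0 C=0 D=0 ZF=0 PC=4
Step 13: PC=4 exec 'ADD B, D'. After: A=11 B=0 C=0 D=0 ZF=1 PC=5
State after step 13 equals state after step 5: the program is in a cycle of length 8 and will never halt.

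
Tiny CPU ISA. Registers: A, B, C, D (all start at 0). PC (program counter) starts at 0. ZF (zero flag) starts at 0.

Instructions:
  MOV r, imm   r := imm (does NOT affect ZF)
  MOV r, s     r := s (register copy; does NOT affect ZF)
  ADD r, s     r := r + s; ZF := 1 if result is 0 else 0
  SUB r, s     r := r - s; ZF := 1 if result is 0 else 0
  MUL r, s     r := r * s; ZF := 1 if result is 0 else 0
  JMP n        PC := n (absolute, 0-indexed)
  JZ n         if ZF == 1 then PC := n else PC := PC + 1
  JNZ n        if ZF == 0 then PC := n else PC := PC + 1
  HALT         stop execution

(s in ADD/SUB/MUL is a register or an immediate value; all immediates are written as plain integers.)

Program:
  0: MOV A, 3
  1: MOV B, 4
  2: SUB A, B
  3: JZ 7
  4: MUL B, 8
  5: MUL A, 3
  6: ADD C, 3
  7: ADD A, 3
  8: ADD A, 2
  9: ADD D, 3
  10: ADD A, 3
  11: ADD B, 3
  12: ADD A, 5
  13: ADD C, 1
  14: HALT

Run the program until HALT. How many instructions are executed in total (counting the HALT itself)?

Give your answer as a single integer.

Answer: 15

Derivation:
Step 1: PC=0 exec 'MOV A, 3'. After: A=3 B=0 C=0 D=0 ZF=0 PC=1
Step 2: PC=1 exec 'MOV B, 4'. After: A=3 B=4 C=0 D=0 ZF=0 PC=2
Step 3: PC=2 exec 'SUB A, B'. After: A=-1 B=4 C=0 D=0 ZF=0 PC=3
Step 4: PC=3 exec 'JZ 7'. After: A=-1 B=4 C=0 D=0 ZF=0 PC=4
Step 5: PC=4 exec 'MUL B, 8'. After: A=-1 B=32 C=0 D=0 ZF=0 PC=5
Step 6: PC=5 exec 'MUL A, 3'. After: A=-3 B=32 C=0 D=0 ZF=0 PC=6
Step 7: PC=6 exec 'ADD C, 3'. After: A=-3 B=32 C=3 D=0 ZF=0 PC=7
Step 8: PC=7 exec 'ADD A, 3'. After: A=0 B=32 C=3 D=0 ZF=1 PC=8
Step 9: PC=8 exec 'ADD A, 2'. After: A=2 B=32 C=3 D=0 ZF=0 PC=9
Step 10: PC=9 exec 'ADD D, 3'. After: A=2 B=32 C=3 D=3 ZF=0 PC=10
Step 11: PC=10 exec 'ADD A, 3'. After: A=5 B=32 C=3 D=3 ZF=0 PC=11
Step 12: PC=11 exec 'ADD B, 3'. After: A=5 B=35 C=3 D=3 ZF=0 PC=12
Step 13: PC=12 exec 'ADD A, 5'. After: A=10 B=35 C=3 D=3 ZF=0 PC=13
Step 14: PC=13 exec 'ADD C, 1'. After: A=10 B=35 C=4 D=3 ZF=0 PC=14
Step 15: PC=14 exec 'HALT'. After: A=10 B=35 C=4 D=3 ZF=0 PC=14 HALTED
Total instructions executed: 15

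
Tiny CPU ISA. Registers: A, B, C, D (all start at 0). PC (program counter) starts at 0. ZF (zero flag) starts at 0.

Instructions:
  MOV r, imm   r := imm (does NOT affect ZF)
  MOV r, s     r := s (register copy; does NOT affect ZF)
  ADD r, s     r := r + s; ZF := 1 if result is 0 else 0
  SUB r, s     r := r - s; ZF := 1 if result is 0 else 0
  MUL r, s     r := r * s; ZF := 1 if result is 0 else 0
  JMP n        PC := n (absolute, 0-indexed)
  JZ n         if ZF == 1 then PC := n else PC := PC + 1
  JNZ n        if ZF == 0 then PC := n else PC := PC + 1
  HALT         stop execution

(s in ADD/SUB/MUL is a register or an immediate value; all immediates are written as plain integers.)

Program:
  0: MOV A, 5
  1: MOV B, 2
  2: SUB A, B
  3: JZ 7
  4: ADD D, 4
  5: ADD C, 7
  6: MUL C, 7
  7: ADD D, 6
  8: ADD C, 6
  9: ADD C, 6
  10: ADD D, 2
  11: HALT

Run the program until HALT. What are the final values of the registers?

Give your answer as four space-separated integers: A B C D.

Answer: 3 2 61 12

Derivation:
Step 1: PC=0 exec 'MOV A, 5'. After: A=5 B=0 C=0 D=0 ZF=0 PC=1
Step 2: PC=1 exec 'MOV B, 2'. After: A=5 B=2 C=0 D=0 ZF=0 PC=2
Step 3: PC=2 exec 'SUB A, B'. After: A=3 B=2 C=0 D=0 ZF=0 PC=3
Step 4: PC=3 exec 'JZ 7'. After: A=3 B=2 C=0 D=0 ZF=0 PC=4
Step 5: PC=4 exec 'ADD D, 4'. After: A=3 B=2 C=0 D=4 ZF=0 PC=5
Step 6: PC=5 exec 'ADD C, 7'. After: A=3 B=2 C=7 D=4 ZF=0 PC=6
Step 7: PC=6 exec 'MUL C, 7'. After: A=3 B=2 C=49 D=4 ZF=0 PC=7
Step 8: PC=7 exec 'ADD D, 6'. After: A=3 B=2 C=49 D=10 ZF=0 PC=8
Step 9: PC=8 exec 'ADD C, 6'. After: A=3 B=2 C=55 D=10 ZF=0 PC=9
Step 10: PC=9 exec 'ADD C, 6'. After: A=3 B=2 C=61 D=10 ZF=0 PC=10
Step 11: PC=10 exec 'ADD D, 2'. After: A=3 B=2 C=61 D=12 ZF=0 PC=11
Step 12: PC=11 exec 'HALT'. After: A=3 B=2 C=61 D=12 ZF=0 PC=11 HALTED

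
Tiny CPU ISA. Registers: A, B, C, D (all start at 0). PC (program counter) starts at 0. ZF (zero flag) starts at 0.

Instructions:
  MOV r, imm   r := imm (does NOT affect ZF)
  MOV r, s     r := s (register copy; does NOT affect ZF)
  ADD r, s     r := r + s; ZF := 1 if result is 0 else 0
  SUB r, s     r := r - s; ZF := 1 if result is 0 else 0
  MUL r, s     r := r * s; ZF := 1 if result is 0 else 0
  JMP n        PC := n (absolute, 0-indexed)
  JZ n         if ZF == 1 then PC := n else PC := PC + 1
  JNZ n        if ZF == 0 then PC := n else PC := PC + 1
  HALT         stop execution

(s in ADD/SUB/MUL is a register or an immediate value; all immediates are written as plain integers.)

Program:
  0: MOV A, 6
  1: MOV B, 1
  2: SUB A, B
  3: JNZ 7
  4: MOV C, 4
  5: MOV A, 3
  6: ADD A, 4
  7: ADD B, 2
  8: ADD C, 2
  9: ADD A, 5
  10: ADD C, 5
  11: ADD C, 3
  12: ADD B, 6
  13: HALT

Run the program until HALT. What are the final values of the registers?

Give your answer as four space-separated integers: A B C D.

Step 1: PC=0 exec 'MOV A, 6'. After: A=6 B=0 C=0 D=0 ZF=0 PC=1
Step 2: PC=1 exec 'MOV B, 1'. After: A=6 B=1 C=0 D=0 ZF=0 PC=2
Step 3: PC=2 exec 'SUB A, B'. After: A=5 B=1 C=0 D=0 ZF=0 PC=3
Step 4: PC=3 exec 'JNZ 7'. After: A=5 B=1 C=0 D=0 ZF=0 PC=7
Step 5: PC=7 exec 'ADD B, 2'. After: A=5 B=3 C=0 D=0 ZF=0 PC=8
Step 6: PC=8 exec 'ADD C, 2'. After: A=5 B=3 C=2 D=0 ZF=0 PC=9
Step 7: PC=9 exec 'ADD A, 5'. After: A=10 B=3 C=2 D=0 ZF=0 PC=10
Step 8: PC=10 exec 'ADD C, 5'. After: A=10 B=3 C=7 D=0 ZF=0 PC=11
Step 9: PC=11 exec 'ADD C, 3'. After: A=10 B=3 C=10 D=0 ZF=0 PC=12
Step 10: PC=12 exec 'ADD B, 6'. After: A=10 B=9 C=10 D=0 ZF=0 PC=13
Step 11: PC=13 exec 'HALT'. After: A=10 B=9 C=10 D=0 ZF=0 PC=13 HALTED

Answer: 10 9 10 0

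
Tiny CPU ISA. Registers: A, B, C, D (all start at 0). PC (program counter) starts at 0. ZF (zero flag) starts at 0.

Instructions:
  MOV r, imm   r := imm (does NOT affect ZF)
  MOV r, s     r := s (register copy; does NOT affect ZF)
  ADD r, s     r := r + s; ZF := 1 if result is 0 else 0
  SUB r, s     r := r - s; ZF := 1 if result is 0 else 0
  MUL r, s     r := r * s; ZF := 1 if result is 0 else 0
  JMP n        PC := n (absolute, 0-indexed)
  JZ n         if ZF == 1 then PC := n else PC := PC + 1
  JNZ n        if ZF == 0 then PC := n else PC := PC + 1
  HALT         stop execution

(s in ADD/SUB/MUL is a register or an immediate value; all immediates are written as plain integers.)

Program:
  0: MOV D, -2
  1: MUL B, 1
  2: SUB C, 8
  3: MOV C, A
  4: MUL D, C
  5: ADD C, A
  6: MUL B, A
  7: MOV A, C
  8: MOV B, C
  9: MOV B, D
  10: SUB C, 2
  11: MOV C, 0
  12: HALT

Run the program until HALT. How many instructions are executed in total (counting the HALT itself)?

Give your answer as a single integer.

Answer: 13

Derivation:
Step 1: PC=0 exec 'MOV D, -2'. After: A=0 B=0 C=0 D=-2 ZF=0 PC=1
Step 2: PC=1 exec 'MUL B, 1'. After: A=0 B=0 C=0 D=-2 ZF=1 PC=2
Step 3: PC=2 exec 'SUB C, 8'. After: A=0 B=0 C=-8 D=-2 ZF=0 PC=3
Step 4: PC=3 exec 'MOV C, A'. After: A=0 B=0 C=0 D=-2 ZF=0 PC=4
Step 5: PC=4 exec 'MUL D, C'. After: A=0 B=0 C=0 D=0 ZF=1 PC=5
Step 6: PC=5 exec 'ADD C, A'. After: A=0 B=0 C=0 D=0 ZF=1 PC=6
Step 7: PC=6 exec 'MUL B, A'. After: A=0 B=0 C=0 D=0 ZF=1 PC=7
Step 8: PC=7 exec 'MOV A, C'. After: A=0 B=0 C=0 D=0 ZF=1 PC=8
Step 9: PC=8 exec 'MOV B, C'. After: A=0 B=0 C=0 D=0 ZF=1 PC=9
Step 10: PC=9 exec 'MOV B, D'. After: A=0 B=0 C=0 D=0 ZF=1 PC=10
Step 11: PC=10 exec 'SUB C, 2'. After: A=0 B=0 C=-2 D=0 ZF=0 PC=11
Step 12: PC=11 exec 'MOV C, 0'. After: A=0 B=0 C=0 D=0 ZF=0 PC=12
Step 13: PC=12 exec 'HALT'. After: A=0 B=0 C=0 D=0 ZF=0 PC=12 HALTED
Total instructions executed: 13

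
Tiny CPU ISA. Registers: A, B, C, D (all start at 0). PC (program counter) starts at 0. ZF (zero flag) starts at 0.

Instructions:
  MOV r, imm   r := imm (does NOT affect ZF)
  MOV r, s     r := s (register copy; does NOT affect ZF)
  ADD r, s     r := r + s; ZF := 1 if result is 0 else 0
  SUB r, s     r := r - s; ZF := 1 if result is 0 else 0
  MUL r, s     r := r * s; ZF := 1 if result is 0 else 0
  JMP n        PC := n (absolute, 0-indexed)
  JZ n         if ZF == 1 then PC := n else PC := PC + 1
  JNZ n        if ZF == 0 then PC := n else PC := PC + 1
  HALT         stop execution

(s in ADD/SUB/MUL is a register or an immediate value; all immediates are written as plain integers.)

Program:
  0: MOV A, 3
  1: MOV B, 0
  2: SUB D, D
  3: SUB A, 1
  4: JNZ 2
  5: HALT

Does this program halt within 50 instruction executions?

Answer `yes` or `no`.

Step 1: PC=0 exec 'MOV A, 3'. After: A=3 B=0 C=0 D=0 ZF=0 PC=1
Step 2: PC=1 exec 'MOV B, 0'. After: A=3 B=0 C=0 D=0 ZF=0 PC=2
Step 3: PC=2 exec 'SUB D, D'. After: A=3 B=0 C=0 D=0 ZF=1 PC=3
Step 4: PC=3 exec 'SUB A, 1'. After: A=2 B=0 C=0 D=0 ZF=0 PC=4
Step 5: PC=4 exec 'JNZ 2'. After: A=2 B=0 C=0 D=0 ZF=0 PC=2
Step 6: PC=2 exec 'SUB D, D'. After: A=2 B=0 C=0 D=0 ZF=1 PC=3
Step 7: PC=3 exec 'SUB A, 1'. After: A=1 B=0 C=0 D=0 ZF=0 PC=4
Step 8: PC=4 exec 'JNZ 2'. After: A=1 B=0 C=0 D=0 ZF=0 PC=2
Step 9: PC=2 exec 'SUB D, D'. After: A=1 B=0 C=0 D=0 ZF=1 PC=3
Step 10: PC=3 exec 'SUB A, 1'. After: A=0 B=0 C=0 D=0 ZF=1 PC=4
Step 11: PC=4 exec 'JNZ 2'. After: A=0 B=0 C=0 D=0 ZF=1 PC=5
Step 12: PC=5 exec 'HALT'. After: A=0 B=0 C=0 D=0 ZF=1 PC=5 HALTED

Answer: yes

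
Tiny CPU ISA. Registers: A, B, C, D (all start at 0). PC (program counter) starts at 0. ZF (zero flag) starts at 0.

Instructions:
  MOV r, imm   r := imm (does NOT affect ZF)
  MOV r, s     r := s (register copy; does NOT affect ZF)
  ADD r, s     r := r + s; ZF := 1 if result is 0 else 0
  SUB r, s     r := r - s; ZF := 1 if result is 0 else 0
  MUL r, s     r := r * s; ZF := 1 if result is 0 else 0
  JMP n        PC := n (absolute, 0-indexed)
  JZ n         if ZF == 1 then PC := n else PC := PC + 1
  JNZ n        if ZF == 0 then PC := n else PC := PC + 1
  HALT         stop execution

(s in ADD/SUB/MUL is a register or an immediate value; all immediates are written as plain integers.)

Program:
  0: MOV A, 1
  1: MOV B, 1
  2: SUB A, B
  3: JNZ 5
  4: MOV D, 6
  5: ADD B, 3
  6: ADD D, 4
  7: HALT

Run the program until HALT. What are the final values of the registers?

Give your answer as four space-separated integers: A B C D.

Answer: 0 4 0 10

Derivation:
Step 1: PC=0 exec 'MOV A, 1'. After: A=1 B=0 C=0 D=0 ZF=0 PC=1
Step 2: PC=1 exec 'MOV B, 1'. After: A=1 B=1 C=0 D=0 ZF=0 PC=2
Step 3: PC=2 exec 'SUB A, B'. After: A=0 B=1 C=0 D=0 ZF=1 PC=3
Step 4: PC=3 exec 'JNZ 5'. After: A=0 B=1 C=0 D=0 ZF=1 PC=4
Step 5: PC=4 exec 'MOV D, 6'. After: A=0 B=1 C=0 D=6 ZF=1 PC=5
Step 6: PC=5 exec 'ADD B, 3'. After: A=0 B=4 C=0 D=6 ZF=0 PC=6
Step 7: PC=6 exec 'ADD D, 4'. After: A=0 B=4 C=0 D=10 ZF=0 PC=7
Step 8: PC=7 exec 'HALT'. After: A=0 B=4 C=0 D=10 ZF=0 PC=7 HALTED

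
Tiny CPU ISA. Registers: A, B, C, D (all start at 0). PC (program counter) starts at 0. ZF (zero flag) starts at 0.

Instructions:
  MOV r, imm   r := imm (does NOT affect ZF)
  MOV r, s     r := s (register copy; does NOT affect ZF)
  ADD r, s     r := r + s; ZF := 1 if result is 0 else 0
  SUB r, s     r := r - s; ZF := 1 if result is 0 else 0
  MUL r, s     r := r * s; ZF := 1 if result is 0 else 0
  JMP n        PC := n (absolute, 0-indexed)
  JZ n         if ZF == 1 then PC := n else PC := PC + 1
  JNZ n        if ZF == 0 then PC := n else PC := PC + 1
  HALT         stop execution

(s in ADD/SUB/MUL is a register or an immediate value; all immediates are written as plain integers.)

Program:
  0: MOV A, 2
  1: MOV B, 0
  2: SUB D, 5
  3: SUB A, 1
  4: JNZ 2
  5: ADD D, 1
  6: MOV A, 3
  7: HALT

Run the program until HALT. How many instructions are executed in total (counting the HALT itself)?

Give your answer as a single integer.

Answer: 11

Derivation:
Step 1: PC=0 exec 'MOV A, 2'. After: A=2 B=0 C=0 D=0 ZF=0 PC=1
Step 2: PC=1 exec 'MOV B, 0'. After: A=2 B=0 C=0 D=0 ZF=0 PC=2
Step 3: PC=2 exec 'SUB D, 5'. After: A=2 B=0 C=0 D=-5 ZF=0 PC=3
Step 4: PC=3 exec 'SUB A, 1'. After: A=1 B=0 C=0 D=-5 ZF=0 PC=4
Step 5: PC=4 exec 'JNZ 2'. After: A=1 B=0 C=0 D=-5 ZF=0 PC=2
Step 6: PC=2 exec 'SUB D, 5'. After: A=1 B=0 C=0 D=-10 ZF=0 PC=3
Step 7: PC=3 exec 'SUB A, 1'. After: A=0 B=0 C=0 D=-10 ZF=1 PC=4
Step 8: PC=4 exec 'JNZ 2'. After: A=0 B=0 C=0 D=-10 ZF=1 PC=5
Step 9: PC=5 exec 'ADD D, 1'. After: A=0 B=0 C=0 D=-9 ZF=0 PC=6
Step 10: PC=6 exec 'MOV A, 3'. After: A=3 B=0 C=0 D=-9 ZF=0 PC=7
Step 11: PC=7 exec 'HALT'. After: A=3 B=0 C=0 D=-9 ZF=0 PC=7 HALTED
Total instructions executed: 11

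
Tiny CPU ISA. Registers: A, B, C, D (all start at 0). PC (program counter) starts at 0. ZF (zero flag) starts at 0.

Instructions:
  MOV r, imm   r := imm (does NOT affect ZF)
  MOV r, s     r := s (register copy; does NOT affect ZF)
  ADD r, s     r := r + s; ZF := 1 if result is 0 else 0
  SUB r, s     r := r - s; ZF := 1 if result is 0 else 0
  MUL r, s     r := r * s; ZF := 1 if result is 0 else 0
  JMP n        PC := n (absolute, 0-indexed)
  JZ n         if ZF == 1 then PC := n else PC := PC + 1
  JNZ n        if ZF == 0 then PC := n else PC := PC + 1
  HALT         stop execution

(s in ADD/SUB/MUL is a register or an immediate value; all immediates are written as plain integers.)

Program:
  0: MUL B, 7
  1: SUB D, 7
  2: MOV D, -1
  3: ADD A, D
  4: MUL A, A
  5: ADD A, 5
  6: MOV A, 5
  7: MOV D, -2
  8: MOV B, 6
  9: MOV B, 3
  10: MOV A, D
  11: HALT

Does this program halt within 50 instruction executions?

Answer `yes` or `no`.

Answer: yes

Derivation:
Step 1: PC=0 exec 'MUL B, 7'. After: A=0 B=0 C=0 D=0 ZF=1 PC=1
Step 2: PC=1 exec 'SUB D, 7'. After: A=0 B=0 C=0 D=-7 ZF=0 PC=2
Step 3: PC=2 exec 'MOV D, -1'. After: A=0 B=0 C=0 D=-1 ZF=0 PC=3
Step 4: PC=3 exec 'ADD A, D'. After: A=-1 B=0 C=0 D=-1 ZF=0 PC=4
Step 5: PC=4 exec 'MUL A, A'. After: A=1 B=0 C=0 D=-1 ZF=0 PC=5
Step 6: PC=5 exec 'ADD A, 5'. After: A=6 B=0 C=0 D=-1 ZF=0 PC=6
Step 7: PC=6 exec 'MOV A, 5'. After: A=5 B=0 C=0 D=-1 ZF=0 PC=7
Step 8: PC=7 exec 'MOV D, -2'. After: A=5 B=0 C=0 D=-2 ZF=0 PC=8
Step 9: PC=8 exec 'MOV B, 6'. After: A=5 B=6 C=0 D=-2 ZF=0 PC=9
Step 10: PC=9 exec 'MOV B, 3'. After: A=5 B=3 C=0 D=-2 ZF=0 PC=10
Step 11: PC=10 exec 'MOV A, D'. After: A=-2 B=3 C=0 D=-2 ZF=0 PC=11
Step 12: PC=11 exec 'HALT'. After: A=-2 B=3 C=0 D=-2 ZF=0 PC=11 HALTED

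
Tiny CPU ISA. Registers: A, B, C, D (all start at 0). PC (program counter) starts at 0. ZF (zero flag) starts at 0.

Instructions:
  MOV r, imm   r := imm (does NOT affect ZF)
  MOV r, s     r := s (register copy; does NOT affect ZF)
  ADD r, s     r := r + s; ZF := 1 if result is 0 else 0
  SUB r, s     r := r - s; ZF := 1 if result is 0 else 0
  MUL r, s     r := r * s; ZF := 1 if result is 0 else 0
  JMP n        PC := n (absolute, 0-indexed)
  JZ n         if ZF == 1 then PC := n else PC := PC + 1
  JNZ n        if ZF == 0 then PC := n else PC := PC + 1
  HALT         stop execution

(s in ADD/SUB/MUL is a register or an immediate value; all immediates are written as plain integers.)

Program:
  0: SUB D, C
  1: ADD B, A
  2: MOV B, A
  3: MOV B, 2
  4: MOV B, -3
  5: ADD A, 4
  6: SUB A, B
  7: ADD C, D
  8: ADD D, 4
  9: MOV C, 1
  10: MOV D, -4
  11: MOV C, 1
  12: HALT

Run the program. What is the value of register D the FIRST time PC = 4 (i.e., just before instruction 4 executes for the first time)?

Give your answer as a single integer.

Step 1: PC=0 exec 'SUB D, C'. After: A=0 B=0 C=0 D=0 ZF=1 PC=1
Step 2: PC=1 exec 'ADD B, A'. After: A=0 B=0 C=0 D=0 ZF=1 PC=2
Step 3: PC=2 exec 'MOV B, A'. After: A=0 B=0 C=0 D=0 ZF=1 PC=3
Step 4: PC=3 exec 'MOV B, 2'. After: A=0 B=2 C=0 D=0 ZF=1 PC=4
First time PC=4: D=0

0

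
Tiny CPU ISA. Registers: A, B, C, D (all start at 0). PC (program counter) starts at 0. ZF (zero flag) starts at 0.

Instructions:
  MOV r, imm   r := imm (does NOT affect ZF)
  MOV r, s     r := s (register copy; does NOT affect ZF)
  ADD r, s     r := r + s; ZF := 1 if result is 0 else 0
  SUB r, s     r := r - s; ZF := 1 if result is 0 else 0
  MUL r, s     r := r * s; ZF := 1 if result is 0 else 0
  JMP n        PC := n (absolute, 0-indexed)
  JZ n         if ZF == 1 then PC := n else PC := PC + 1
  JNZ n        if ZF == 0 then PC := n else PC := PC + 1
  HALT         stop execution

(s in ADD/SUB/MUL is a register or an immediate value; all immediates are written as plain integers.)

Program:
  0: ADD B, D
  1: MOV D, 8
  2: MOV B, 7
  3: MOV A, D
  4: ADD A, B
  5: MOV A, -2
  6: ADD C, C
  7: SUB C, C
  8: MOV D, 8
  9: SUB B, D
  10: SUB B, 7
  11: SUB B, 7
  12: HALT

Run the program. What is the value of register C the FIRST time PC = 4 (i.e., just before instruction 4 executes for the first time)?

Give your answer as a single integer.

Step 1: PC=0 exec 'ADD B, D'. After: A=0 B=0 C=0 D=0 ZF=1 PC=1
Step 2: PC=1 exec 'MOV D, 8'. After: A=0 B=0 C=0 D=8 ZF=1 PC=2
Step 3: PC=2 exec 'MOV B, 7'. After: A=0 B=7 C=0 D=8 ZF=1 PC=3
Step 4: PC=3 exec 'MOV A, D'. After: A=8 B=7 C=0 D=8 ZF=1 PC=4
First time PC=4: C=0

0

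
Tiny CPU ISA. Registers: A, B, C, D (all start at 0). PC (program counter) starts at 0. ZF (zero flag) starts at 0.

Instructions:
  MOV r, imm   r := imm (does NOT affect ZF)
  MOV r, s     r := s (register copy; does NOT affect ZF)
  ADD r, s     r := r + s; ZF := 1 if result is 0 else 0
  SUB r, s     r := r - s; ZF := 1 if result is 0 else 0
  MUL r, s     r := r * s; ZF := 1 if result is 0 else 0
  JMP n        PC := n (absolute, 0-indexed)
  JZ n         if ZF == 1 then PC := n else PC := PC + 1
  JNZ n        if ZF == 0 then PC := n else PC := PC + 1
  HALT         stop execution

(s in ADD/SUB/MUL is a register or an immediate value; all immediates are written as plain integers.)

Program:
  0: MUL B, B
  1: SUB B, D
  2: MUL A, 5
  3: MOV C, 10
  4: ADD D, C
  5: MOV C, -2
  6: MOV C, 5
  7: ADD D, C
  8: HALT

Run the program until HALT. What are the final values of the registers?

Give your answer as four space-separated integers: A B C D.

Step 1: PC=0 exec 'MUL B, B'. After: A=0 B=0 C=0 D=0 ZF=1 PC=1
Step 2: PC=1 exec 'SUB B, D'. After: A=0 B=0 C=0 D=0 ZF=1 PC=2
Step 3: PC=2 exec 'MUL A, 5'. After: A=0 B=0 C=0 D=0 ZF=1 PC=3
Step 4: PC=3 exec 'MOV C, 10'. After: A=0 B=0 C=10 D=0 ZF=1 PC=4
Step 5: PC=4 exec 'ADD D, C'. After: A=0 B=0 C=10 D=10 ZF=0 PC=5
Step 6: PC=5 exec 'MOV C, -2'. After: A=0 B=0 C=-2 D=10 ZF=0 PC=6
Step 7: PC=6 exec 'MOV C, 5'. After: A=0 B=0 C=5 D=10 ZF=0 PC=7
Step 8: PC=7 exec 'ADD D, C'. After: A=0 B=0 C=5 D=15 ZF=0 PC=8
Step 9: PC=8 exec 'HALT'. After: A=0 B=0 C=5 D=15 ZF=0 PC=8 HALTED

Answer: 0 0 5 15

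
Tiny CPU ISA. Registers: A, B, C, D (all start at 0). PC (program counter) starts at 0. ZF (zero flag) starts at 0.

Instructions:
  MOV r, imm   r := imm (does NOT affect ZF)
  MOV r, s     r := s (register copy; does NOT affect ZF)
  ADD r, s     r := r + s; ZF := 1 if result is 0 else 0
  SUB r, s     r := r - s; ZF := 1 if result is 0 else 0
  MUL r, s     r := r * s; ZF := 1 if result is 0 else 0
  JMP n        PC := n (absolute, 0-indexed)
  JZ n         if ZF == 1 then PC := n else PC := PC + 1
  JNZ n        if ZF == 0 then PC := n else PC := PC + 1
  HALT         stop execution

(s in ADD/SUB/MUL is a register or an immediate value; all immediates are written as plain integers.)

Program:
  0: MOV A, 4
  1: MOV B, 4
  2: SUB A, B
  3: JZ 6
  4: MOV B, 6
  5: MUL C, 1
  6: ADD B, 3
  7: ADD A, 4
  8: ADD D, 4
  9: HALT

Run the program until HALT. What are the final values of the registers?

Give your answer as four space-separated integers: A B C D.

Step 1: PC=0 exec 'MOV A, 4'. After: A=4 B=0 C=0 D=0 ZF=0 PC=1
Step 2: PC=1 exec 'MOV B, 4'. After: A=4 B=4 C=0 D=0 ZF=0 PC=2
Step 3: PC=2 exec 'SUB A, B'. After: A=0 B=4 C=0 D=0 ZF=1 PC=3
Step 4: PC=3 exec 'JZ 6'. After: A=0 B=4 C=0 D=0 ZF=1 PC=6
Step 5: PC=6 exec 'ADD B, 3'. After: A=0 B=7 C=0 D=0 ZF=0 PC=7
Step 6: PC=7 exec 'ADD A, 4'. After: A=4 B=7 C=0 D=0 ZF=0 PC=8
Step 7: PC=8 exec 'ADD D, 4'. After: A=4 B=7 C=0 D=4 ZF=0 PC=9
Step 8: PC=9 exec 'HALT'. After: A=4 B=7 C=0 D=4 ZF=0 PC=9 HALTED

Answer: 4 7 0 4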